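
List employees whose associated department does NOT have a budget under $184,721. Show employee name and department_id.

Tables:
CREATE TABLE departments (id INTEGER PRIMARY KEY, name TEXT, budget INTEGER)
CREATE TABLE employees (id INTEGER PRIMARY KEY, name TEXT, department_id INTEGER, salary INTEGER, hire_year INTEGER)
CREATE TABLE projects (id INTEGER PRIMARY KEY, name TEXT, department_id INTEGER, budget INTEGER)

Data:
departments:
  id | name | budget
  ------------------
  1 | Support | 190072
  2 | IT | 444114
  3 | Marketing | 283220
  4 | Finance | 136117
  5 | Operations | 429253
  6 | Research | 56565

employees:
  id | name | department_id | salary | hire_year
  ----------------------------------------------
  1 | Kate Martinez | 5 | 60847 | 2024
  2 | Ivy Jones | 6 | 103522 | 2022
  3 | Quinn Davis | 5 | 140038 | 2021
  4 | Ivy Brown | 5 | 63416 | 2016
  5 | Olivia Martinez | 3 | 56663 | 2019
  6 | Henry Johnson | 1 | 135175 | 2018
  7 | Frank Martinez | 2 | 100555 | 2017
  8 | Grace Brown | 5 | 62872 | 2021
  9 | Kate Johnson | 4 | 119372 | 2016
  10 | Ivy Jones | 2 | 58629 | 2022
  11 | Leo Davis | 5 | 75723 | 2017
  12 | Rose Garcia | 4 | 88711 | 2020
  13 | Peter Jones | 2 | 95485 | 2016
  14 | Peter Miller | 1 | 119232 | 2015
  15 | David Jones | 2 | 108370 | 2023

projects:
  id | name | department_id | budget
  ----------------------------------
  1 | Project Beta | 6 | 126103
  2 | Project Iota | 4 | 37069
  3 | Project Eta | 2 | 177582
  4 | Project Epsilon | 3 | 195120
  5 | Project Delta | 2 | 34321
SELECT name, department_id FROM employees WHERE department_id NOT IN (SELECT id FROM departments WHERE budget < 184721)

Execution result:
name | department_id
Kate Martinez | 5
Quinn Davis | 5
Ivy Brown | 5
Olivia Martinez | 3
Henry Johnson | 1
Frank Martinez | 2
Grace Brown | 5
Ivy Jones | 2
Leo Davis | 5
Peter Jones | 2
Peter Miller | 1
David Jones | 2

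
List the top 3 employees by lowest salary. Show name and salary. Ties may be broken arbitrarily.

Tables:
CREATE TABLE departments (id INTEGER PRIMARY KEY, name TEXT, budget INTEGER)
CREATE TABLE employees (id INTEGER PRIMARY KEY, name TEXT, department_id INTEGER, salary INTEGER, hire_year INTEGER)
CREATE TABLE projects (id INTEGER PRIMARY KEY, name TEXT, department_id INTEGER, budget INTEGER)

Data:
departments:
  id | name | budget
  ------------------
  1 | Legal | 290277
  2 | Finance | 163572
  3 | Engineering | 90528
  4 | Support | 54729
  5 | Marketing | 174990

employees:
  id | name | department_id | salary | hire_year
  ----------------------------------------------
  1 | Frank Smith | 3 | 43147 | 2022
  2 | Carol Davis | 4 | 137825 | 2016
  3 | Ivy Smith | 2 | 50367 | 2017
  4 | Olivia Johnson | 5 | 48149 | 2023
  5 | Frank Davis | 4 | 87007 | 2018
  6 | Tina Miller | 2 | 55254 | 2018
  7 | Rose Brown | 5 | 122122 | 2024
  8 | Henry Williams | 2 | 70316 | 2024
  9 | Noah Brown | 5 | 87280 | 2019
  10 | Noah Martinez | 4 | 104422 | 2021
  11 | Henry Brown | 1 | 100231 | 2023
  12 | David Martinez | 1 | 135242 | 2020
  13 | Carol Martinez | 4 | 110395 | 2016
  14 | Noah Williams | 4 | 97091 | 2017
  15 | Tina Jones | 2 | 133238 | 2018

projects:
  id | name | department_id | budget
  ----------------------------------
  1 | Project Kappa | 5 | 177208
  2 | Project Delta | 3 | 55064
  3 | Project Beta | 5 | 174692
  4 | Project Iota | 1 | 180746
SELECT name, salary FROM employees ORDER BY salary ASC LIMIT 3

Execution result:
name | salary
Frank Smith | 43147
Olivia Johnson | 48149
Ivy Smith | 50367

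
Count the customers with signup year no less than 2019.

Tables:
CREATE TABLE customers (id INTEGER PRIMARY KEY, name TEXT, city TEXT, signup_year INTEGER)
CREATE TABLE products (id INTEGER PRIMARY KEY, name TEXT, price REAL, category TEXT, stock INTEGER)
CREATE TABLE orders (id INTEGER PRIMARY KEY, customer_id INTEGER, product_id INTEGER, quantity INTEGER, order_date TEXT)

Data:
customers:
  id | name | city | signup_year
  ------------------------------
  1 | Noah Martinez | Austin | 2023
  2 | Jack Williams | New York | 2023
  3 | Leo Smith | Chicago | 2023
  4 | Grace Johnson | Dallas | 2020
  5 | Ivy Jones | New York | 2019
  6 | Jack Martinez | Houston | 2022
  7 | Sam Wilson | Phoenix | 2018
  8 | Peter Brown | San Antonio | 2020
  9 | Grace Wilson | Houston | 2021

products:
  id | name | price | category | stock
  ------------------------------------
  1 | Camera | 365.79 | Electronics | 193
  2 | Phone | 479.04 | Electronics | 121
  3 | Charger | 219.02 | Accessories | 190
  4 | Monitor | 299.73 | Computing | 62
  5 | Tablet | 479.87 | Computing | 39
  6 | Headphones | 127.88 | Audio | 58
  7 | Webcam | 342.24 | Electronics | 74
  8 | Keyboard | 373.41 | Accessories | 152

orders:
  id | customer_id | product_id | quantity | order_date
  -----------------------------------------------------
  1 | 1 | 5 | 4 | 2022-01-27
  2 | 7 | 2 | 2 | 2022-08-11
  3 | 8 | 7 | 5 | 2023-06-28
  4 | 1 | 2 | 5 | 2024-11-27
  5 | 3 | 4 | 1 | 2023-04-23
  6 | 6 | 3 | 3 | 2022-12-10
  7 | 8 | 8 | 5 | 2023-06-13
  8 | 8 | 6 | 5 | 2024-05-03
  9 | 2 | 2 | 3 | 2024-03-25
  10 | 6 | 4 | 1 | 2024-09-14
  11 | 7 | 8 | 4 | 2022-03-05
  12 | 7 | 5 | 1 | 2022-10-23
SELECT COUNT(*) FROM customers WHERE signup_year >= 2019

Execution result:
8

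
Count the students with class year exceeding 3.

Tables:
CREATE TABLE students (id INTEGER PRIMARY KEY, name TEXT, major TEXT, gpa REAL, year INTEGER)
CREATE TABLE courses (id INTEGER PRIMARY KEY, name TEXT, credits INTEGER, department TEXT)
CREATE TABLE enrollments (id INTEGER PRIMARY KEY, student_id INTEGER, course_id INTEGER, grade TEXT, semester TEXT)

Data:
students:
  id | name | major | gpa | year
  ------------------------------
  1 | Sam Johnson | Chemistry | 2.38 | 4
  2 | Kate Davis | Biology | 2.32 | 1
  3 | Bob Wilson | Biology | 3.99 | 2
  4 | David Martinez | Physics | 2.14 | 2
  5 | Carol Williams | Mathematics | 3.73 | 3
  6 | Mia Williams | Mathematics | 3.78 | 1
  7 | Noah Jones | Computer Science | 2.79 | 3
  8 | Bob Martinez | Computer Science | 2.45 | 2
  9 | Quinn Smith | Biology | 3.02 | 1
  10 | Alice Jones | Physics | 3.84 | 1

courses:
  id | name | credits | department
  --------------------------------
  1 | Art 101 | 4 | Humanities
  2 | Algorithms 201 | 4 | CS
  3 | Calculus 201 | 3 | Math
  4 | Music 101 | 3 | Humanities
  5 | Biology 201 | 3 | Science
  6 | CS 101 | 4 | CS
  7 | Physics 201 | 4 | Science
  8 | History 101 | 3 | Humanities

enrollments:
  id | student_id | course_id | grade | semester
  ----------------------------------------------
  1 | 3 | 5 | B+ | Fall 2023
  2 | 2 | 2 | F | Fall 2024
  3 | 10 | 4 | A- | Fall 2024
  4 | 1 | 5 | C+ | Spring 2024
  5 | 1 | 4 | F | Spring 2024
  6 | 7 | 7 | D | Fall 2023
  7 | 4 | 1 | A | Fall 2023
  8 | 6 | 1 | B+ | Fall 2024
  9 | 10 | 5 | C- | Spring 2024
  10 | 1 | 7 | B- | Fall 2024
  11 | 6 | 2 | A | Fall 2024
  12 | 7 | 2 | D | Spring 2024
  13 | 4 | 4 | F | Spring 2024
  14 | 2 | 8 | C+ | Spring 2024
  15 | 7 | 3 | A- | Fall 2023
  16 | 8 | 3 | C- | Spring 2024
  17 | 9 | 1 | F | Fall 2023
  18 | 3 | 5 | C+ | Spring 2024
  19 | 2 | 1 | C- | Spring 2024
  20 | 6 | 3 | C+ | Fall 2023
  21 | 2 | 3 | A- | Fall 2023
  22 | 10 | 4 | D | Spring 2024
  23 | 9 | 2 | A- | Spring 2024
SELECT COUNT(*) FROM students WHERE year > 3

Execution result:
1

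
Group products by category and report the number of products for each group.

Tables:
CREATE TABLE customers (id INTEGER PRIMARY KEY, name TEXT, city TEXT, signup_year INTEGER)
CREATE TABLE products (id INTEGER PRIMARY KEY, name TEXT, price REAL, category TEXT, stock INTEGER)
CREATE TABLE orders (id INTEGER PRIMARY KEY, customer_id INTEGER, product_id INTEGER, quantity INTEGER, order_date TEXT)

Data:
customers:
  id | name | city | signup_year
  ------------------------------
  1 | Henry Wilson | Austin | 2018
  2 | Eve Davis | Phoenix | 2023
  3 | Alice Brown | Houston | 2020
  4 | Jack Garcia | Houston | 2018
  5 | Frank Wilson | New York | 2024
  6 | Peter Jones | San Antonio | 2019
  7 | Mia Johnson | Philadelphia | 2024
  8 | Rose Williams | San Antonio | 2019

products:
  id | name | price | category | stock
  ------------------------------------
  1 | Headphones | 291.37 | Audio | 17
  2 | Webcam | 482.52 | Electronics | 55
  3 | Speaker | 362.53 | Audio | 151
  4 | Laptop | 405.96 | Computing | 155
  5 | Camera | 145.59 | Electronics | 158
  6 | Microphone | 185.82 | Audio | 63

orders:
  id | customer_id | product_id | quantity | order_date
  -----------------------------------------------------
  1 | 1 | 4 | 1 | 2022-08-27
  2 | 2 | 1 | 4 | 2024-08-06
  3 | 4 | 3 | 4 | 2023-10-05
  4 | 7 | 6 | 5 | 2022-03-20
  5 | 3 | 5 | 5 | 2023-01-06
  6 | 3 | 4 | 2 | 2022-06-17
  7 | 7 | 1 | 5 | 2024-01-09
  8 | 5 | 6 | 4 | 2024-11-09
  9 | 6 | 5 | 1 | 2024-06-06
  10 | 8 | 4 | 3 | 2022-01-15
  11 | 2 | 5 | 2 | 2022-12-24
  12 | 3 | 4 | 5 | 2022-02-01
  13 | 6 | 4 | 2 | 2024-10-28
SELECT category, COUNT(*) AS n FROM products GROUP BY category

Execution result:
category | n
Audio | 3
Computing | 1
Electronics | 2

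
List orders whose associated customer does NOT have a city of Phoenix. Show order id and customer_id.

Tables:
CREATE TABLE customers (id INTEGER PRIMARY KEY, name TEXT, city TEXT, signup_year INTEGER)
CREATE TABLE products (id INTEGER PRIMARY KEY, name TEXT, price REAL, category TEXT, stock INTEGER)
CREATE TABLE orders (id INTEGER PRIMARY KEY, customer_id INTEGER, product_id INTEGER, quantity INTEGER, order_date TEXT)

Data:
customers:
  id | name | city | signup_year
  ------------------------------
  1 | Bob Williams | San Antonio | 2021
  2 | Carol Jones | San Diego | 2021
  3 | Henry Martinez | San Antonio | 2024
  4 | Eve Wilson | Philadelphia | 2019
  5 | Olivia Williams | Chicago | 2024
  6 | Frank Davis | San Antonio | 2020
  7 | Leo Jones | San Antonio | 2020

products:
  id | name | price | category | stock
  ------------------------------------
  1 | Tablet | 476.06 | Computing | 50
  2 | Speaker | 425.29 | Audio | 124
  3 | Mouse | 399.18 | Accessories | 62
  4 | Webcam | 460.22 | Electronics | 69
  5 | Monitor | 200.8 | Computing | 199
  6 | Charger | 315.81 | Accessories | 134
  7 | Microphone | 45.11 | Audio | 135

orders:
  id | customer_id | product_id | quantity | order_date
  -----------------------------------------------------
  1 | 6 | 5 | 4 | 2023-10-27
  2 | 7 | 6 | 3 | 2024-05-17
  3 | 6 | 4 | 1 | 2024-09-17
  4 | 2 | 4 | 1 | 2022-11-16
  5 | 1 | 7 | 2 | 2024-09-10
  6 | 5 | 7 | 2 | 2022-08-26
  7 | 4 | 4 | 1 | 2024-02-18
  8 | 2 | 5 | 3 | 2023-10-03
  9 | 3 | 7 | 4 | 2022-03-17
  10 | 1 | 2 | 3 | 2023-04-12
SELECT id, customer_id FROM orders WHERE customer_id NOT IN (SELECT id FROM customers WHERE city = 'Phoenix')

Execution result:
id | customer_id
1 | 6
2 | 7
3 | 6
4 | 2
5 | 1
6 | 5
7 | 4
8 | 2
9 | 3
10 | 1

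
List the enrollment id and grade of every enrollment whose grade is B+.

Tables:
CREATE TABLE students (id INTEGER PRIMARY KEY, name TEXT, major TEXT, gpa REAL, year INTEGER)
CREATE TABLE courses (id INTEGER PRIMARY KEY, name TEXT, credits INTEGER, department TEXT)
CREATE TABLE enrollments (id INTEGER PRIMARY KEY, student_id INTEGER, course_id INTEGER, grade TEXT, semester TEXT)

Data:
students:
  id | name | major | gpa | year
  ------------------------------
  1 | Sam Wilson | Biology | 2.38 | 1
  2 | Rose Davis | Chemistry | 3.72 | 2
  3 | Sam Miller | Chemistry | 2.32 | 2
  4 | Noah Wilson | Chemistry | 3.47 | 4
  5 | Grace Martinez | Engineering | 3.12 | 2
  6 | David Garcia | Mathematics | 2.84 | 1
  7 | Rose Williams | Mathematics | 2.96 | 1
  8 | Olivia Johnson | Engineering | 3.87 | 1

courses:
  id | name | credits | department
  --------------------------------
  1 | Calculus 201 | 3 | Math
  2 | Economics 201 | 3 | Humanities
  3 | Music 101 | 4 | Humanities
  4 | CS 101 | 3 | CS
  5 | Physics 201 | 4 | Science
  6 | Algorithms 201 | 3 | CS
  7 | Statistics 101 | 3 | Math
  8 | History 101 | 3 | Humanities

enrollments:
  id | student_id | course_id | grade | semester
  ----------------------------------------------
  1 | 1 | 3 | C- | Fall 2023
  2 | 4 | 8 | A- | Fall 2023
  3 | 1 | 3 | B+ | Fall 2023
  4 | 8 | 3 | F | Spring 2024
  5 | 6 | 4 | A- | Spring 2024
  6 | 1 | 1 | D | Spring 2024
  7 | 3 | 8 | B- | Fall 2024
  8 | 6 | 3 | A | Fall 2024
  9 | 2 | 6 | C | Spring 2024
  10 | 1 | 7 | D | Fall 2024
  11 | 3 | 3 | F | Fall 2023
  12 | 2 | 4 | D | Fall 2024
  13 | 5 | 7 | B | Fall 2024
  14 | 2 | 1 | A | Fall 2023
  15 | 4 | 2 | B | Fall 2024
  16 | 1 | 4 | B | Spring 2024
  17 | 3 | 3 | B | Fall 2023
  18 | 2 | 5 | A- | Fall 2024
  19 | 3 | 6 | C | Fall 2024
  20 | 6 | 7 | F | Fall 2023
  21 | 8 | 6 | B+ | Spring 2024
SELECT id, grade FROM enrollments WHERE grade = 'B+'

Execution result:
id | grade
3 | B+
21 | B+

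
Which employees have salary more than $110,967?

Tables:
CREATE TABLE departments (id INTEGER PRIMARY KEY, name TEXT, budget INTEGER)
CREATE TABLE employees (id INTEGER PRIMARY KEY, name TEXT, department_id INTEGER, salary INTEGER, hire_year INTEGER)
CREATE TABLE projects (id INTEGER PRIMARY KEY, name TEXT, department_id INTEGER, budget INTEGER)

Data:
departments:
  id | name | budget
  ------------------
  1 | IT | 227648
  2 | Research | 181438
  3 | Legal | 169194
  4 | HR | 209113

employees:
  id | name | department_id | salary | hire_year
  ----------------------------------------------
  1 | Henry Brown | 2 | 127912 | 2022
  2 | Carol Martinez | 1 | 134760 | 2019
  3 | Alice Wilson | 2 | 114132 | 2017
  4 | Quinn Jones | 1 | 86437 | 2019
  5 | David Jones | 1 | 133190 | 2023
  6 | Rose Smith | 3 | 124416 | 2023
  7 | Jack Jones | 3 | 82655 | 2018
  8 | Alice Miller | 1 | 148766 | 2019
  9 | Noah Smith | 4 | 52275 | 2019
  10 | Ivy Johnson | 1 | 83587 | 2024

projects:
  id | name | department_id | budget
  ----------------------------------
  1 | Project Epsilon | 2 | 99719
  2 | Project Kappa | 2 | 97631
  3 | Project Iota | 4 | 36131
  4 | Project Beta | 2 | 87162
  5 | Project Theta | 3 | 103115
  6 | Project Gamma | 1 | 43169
SELECT name, salary FROM employees WHERE salary > 110967

Execution result:
name | salary
Henry Brown | 127912
Carol Martinez | 134760
Alice Wilson | 114132
David Jones | 133190
Rose Smith | 124416
Alice Miller | 148766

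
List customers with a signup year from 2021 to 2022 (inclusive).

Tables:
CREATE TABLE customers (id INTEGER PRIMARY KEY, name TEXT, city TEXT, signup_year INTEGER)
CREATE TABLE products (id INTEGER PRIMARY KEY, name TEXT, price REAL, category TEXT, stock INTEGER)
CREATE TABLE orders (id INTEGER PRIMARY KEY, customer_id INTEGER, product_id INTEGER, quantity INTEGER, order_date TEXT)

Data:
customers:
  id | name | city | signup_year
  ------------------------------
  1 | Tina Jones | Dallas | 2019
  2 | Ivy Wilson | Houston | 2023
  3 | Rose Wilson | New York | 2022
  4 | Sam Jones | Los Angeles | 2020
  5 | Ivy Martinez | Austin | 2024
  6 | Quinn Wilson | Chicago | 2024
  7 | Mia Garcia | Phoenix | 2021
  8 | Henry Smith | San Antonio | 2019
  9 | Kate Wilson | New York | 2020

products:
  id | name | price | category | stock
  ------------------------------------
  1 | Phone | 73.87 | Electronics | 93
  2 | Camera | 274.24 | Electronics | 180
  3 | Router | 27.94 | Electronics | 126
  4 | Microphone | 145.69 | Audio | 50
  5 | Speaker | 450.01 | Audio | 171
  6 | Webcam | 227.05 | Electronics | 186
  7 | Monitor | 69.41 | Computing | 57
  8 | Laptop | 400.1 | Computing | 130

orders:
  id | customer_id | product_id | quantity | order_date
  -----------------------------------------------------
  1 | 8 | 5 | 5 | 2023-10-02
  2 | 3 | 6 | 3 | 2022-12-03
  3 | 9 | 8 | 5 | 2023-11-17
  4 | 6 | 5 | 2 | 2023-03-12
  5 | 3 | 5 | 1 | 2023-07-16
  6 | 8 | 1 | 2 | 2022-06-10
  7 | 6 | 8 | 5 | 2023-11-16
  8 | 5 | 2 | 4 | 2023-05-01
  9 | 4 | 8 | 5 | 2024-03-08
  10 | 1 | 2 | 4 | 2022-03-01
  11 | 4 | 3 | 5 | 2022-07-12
SELECT name, signup_year FROM customers WHERE signup_year BETWEEN 2021 AND 2022

Execution result:
name | signup_year
Rose Wilson | 2022
Mia Garcia | 2021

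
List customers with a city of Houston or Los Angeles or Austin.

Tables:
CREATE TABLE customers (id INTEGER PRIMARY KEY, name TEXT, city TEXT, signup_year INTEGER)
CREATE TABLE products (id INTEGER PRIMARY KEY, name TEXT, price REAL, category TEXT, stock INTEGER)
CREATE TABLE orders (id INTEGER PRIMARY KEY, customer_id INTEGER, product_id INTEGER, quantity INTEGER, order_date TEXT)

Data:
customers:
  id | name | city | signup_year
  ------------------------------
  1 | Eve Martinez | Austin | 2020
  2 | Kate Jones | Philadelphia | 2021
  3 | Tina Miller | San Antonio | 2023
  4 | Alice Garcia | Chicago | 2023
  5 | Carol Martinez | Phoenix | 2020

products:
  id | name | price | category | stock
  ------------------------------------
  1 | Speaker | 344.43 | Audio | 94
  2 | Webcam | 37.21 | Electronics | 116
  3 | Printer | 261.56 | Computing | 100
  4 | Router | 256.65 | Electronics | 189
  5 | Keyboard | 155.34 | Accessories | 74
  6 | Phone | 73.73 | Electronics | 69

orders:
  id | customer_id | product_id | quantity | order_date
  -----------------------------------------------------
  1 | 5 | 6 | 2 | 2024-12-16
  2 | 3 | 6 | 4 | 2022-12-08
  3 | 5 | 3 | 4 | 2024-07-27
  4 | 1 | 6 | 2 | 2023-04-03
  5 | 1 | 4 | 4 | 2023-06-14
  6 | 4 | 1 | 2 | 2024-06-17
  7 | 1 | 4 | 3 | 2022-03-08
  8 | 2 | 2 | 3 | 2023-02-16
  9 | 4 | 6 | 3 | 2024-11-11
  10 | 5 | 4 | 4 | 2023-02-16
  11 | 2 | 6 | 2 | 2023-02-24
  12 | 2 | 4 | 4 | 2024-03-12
SELECT name, city FROM customers WHERE city IN ('Houston', 'Los Angeles', 'Austin')

Execution result:
name | city
Eve Martinez | Austin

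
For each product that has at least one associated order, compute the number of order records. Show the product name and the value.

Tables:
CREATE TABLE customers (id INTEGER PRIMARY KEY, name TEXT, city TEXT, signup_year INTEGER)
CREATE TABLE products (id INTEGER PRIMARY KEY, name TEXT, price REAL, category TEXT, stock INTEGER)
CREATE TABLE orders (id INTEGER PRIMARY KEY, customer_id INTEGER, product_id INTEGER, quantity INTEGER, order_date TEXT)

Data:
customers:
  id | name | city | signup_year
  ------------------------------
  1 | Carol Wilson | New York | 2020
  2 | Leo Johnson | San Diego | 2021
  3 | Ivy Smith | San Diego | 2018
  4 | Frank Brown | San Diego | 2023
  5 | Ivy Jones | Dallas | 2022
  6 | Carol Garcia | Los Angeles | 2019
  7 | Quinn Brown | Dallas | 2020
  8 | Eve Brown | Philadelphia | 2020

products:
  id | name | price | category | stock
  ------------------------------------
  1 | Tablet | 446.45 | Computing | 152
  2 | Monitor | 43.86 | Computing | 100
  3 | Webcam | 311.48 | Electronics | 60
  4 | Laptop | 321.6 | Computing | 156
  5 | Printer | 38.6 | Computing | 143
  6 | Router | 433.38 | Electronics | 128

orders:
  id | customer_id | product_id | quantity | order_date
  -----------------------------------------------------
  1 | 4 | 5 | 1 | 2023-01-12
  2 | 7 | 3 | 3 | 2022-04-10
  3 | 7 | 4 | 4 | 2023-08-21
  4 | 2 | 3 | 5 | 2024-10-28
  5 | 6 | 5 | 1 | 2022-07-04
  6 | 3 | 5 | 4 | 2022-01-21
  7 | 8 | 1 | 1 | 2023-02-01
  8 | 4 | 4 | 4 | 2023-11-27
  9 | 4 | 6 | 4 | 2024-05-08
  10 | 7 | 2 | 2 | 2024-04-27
SELECT p.name, COUNT(*) AS n FROM orders c JOIN products p ON c.product_id = p.id GROUP BY p.id, p.name

Execution result:
name | n
Tablet | 1
Monitor | 1
Webcam | 2
Laptop | 2
Printer | 3
Router | 1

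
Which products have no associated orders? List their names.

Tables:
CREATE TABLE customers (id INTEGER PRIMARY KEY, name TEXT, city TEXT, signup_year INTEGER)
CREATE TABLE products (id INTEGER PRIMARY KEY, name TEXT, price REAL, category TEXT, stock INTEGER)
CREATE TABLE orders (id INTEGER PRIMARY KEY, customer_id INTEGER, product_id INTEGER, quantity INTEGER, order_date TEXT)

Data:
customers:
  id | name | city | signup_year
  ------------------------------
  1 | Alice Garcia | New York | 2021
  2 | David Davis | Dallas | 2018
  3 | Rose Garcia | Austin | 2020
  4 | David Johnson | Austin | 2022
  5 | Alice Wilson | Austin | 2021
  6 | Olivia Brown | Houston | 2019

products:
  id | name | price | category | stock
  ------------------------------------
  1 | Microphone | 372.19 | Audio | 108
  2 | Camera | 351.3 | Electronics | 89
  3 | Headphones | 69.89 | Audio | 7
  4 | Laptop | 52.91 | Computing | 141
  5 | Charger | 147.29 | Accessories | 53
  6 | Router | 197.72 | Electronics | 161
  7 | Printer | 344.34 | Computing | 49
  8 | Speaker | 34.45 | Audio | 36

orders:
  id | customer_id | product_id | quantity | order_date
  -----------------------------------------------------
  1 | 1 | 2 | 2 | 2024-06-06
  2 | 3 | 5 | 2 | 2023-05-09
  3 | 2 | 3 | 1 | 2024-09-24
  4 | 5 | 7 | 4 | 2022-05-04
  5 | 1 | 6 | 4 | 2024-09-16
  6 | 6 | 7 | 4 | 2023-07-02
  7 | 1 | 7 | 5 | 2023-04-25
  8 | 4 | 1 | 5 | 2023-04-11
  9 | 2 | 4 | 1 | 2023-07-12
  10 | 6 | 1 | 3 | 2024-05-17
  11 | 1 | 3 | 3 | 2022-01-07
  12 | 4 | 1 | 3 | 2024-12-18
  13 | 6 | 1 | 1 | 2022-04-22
SELECT p.name FROM products p LEFT JOIN orders c ON c.product_id = p.id WHERE c.id IS NULL

Execution result:
Speaker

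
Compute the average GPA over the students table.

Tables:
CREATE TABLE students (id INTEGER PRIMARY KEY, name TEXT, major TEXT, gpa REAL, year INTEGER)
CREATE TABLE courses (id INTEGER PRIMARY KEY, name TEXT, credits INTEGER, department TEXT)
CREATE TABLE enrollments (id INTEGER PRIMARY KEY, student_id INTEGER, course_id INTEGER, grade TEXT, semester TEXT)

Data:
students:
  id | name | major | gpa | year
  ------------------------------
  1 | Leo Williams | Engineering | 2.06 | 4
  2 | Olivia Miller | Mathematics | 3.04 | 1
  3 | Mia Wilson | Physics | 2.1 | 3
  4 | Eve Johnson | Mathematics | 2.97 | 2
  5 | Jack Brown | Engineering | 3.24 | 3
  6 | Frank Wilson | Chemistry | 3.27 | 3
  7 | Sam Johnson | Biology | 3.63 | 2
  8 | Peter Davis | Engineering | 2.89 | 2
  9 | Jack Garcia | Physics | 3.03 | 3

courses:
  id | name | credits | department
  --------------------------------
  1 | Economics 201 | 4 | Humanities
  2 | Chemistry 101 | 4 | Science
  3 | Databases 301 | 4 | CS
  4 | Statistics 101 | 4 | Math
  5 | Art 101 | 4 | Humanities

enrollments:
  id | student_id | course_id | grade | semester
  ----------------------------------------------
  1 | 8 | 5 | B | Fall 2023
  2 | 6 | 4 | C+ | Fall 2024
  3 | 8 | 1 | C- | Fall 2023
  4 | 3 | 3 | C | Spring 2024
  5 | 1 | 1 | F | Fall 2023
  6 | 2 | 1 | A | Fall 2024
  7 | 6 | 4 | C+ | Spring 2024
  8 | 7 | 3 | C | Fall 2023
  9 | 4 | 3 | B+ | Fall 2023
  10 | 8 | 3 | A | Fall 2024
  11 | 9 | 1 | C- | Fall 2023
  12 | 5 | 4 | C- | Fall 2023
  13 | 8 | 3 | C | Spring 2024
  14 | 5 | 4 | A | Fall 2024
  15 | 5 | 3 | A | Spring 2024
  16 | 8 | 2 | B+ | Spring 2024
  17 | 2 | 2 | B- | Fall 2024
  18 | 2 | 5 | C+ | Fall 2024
SELECT AVG(gpa) FROM students

Execution result:
2.91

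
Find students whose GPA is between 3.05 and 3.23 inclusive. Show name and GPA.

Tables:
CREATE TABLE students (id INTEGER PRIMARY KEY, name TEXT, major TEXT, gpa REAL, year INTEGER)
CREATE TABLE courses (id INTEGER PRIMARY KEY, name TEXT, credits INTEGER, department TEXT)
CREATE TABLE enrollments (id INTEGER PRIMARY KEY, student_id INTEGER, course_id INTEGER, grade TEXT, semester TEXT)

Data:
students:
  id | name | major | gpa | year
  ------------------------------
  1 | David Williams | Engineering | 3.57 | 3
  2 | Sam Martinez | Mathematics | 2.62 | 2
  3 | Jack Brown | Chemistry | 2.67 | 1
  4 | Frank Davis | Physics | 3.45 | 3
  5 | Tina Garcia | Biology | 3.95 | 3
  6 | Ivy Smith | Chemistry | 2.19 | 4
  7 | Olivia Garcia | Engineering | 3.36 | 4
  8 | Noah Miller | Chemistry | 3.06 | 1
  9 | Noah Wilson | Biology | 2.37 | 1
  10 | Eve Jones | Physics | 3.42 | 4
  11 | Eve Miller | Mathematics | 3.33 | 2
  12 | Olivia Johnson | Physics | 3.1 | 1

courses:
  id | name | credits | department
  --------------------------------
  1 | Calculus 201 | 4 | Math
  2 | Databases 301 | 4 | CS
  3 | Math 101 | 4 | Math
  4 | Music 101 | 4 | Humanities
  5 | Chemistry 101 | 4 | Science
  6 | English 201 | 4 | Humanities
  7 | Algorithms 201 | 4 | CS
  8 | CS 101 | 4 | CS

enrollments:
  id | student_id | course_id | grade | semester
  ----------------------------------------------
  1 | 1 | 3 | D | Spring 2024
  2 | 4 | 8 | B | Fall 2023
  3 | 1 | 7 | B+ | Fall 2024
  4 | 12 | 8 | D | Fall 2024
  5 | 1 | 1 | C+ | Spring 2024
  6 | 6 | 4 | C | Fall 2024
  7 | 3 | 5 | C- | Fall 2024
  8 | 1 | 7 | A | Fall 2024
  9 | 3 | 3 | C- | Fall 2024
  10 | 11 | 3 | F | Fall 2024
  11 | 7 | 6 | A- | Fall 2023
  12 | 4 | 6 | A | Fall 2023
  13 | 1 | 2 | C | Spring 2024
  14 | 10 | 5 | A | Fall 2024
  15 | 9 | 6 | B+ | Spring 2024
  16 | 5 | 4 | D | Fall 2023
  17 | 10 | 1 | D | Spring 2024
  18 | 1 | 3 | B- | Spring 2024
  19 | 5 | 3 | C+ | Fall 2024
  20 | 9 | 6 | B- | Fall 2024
SELECT name, gpa FROM students WHERE gpa BETWEEN 3.05 AND 3.23

Execution result:
name | gpa
Noah Miller | 3.06
Olivia Johnson | 3.10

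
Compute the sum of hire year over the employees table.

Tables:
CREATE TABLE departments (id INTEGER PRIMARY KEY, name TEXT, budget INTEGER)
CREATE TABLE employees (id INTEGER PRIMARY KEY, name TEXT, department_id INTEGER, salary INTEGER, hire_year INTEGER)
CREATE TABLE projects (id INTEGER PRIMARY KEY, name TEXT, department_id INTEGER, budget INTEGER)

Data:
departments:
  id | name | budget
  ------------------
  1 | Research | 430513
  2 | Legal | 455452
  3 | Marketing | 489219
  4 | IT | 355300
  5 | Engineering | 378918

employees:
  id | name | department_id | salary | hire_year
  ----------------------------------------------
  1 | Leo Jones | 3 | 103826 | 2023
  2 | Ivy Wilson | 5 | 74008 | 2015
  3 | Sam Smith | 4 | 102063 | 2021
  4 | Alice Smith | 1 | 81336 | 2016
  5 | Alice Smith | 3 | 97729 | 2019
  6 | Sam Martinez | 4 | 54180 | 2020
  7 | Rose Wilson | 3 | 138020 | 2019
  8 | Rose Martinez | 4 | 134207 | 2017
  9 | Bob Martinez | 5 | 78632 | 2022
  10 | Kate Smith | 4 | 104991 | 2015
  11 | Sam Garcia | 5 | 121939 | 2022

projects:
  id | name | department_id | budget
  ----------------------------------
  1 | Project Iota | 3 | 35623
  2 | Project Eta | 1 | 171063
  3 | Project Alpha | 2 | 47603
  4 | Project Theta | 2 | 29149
SELECT SUM(hire_year) FROM employees

Execution result:
22209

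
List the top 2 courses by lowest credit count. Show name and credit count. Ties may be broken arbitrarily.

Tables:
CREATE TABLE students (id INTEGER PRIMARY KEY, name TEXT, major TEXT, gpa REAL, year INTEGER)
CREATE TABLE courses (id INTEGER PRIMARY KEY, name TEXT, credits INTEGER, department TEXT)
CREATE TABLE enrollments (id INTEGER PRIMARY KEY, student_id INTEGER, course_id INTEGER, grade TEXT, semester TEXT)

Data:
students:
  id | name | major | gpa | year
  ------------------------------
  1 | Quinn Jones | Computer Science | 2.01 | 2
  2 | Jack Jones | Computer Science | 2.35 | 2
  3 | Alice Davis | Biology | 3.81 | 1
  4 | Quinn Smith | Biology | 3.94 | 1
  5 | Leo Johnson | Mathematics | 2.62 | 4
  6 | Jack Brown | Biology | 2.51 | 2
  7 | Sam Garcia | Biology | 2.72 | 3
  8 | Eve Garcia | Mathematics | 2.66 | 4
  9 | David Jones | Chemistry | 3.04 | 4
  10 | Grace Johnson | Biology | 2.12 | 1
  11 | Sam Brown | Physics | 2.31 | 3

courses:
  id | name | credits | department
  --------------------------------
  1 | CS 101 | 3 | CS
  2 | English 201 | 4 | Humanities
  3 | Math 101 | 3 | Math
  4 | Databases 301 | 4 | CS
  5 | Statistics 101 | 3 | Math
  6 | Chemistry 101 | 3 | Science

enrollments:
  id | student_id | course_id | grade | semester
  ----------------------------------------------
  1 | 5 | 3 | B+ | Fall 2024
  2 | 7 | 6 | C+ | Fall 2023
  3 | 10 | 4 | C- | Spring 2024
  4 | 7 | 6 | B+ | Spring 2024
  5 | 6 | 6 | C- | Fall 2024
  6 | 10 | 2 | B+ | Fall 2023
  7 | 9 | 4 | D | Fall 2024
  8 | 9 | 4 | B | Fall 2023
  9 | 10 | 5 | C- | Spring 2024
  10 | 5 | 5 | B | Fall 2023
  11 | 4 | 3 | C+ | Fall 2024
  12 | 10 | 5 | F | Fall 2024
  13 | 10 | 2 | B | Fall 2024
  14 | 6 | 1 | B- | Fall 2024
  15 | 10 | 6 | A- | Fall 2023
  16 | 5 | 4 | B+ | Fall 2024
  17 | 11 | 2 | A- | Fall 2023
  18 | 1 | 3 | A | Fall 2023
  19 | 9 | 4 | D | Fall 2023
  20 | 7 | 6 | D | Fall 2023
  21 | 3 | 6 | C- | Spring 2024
SELECT name, credits FROM courses ORDER BY credits ASC LIMIT 2

Execution result:
name | credits
CS 101 | 3
Math 101 | 3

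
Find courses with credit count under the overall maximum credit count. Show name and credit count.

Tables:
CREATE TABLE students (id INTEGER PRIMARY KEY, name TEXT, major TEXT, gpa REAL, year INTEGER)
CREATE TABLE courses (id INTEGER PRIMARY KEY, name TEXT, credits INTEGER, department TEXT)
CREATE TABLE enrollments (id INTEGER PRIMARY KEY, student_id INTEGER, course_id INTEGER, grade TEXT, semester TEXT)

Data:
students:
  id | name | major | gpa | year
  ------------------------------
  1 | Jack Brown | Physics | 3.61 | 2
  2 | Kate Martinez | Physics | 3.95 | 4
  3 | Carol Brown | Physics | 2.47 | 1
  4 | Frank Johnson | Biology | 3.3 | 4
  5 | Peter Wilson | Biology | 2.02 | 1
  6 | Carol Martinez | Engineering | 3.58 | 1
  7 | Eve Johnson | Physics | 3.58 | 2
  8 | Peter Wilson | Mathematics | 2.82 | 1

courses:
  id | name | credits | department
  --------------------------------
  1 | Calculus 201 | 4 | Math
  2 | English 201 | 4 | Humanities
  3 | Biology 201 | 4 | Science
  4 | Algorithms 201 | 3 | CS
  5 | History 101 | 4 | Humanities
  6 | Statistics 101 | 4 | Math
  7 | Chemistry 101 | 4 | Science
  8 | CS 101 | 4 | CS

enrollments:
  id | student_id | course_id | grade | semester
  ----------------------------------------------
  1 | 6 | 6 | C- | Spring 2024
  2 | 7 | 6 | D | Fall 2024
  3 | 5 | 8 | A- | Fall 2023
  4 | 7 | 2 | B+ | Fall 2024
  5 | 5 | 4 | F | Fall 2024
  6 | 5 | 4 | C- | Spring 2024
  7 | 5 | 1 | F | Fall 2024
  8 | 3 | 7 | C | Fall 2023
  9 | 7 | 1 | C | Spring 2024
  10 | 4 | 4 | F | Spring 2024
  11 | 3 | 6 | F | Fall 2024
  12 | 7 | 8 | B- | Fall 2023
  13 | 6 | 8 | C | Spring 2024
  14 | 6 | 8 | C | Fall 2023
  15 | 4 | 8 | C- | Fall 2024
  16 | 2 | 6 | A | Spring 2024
SELECT name, credits FROM courses WHERE credits < (SELECT MAX(credits) FROM courses)

Execution result:
name | credits
Algorithms 201 | 3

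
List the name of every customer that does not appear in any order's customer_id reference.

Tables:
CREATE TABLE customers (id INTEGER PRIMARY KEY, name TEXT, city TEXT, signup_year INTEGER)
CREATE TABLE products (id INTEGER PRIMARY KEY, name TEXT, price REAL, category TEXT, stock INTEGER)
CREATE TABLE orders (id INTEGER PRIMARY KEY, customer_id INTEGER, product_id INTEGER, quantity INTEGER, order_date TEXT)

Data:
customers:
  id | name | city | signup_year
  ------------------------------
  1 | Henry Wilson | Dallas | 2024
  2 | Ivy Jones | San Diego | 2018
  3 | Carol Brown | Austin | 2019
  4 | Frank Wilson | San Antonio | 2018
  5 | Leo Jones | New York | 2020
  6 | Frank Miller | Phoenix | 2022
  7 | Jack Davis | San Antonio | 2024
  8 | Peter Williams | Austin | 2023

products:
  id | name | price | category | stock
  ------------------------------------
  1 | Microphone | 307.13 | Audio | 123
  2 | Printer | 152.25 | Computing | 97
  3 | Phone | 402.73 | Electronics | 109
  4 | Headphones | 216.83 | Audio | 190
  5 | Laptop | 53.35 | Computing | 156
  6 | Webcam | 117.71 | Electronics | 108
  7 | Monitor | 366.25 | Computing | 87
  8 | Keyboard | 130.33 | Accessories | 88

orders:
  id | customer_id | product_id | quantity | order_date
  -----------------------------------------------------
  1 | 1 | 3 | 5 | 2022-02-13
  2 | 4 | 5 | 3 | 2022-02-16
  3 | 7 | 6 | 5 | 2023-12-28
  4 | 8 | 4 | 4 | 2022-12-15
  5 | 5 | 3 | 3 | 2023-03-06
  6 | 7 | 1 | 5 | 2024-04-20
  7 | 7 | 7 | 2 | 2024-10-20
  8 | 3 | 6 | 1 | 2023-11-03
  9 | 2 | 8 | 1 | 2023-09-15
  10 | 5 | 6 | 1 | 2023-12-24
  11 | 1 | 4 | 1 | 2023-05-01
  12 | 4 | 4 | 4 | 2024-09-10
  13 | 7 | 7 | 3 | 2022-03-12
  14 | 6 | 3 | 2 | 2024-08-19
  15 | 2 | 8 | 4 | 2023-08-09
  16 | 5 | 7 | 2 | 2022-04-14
SELECT p.name FROM customers p LEFT JOIN orders c ON c.customer_id = p.id WHERE c.id IS NULL

Execution result:
(no rows)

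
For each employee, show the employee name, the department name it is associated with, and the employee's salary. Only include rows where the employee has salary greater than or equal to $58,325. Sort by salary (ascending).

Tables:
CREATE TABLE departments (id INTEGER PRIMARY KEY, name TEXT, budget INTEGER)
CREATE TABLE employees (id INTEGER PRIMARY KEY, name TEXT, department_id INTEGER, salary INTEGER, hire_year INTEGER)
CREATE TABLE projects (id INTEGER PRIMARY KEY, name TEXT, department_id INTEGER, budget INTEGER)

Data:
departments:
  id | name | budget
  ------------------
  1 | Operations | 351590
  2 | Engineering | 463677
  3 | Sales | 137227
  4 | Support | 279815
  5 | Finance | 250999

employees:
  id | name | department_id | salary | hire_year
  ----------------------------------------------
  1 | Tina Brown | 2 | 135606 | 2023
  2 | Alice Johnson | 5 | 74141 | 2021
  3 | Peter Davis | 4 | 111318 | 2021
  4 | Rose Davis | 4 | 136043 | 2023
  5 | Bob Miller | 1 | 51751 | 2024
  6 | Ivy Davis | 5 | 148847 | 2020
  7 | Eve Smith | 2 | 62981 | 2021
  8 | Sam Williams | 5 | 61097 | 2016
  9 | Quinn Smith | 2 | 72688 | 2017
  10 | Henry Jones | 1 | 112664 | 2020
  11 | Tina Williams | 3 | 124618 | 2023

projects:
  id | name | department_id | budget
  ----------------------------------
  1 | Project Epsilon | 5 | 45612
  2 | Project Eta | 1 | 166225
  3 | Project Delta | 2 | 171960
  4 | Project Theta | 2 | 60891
SELECT c.name, p.name AS department, c.salary FROM employees c JOIN departments p ON c.department_id = p.id WHERE c.salary >= 58325 ORDER BY c.salary ASC

Execution result:
name | department | salary
Sam Williams | Finance | 61097
Eve Smith | Engineering | 62981
Quinn Smith | Engineering | 72688
Alice Johnson | Finance | 74141
Peter Davis | Support | 111318
Henry Jones | Operations | 112664
Tina Williams | Sales | 124618
Tina Brown | Engineering | 135606
Rose Davis | Support | 136043
Ivy Davis | Finance | 148847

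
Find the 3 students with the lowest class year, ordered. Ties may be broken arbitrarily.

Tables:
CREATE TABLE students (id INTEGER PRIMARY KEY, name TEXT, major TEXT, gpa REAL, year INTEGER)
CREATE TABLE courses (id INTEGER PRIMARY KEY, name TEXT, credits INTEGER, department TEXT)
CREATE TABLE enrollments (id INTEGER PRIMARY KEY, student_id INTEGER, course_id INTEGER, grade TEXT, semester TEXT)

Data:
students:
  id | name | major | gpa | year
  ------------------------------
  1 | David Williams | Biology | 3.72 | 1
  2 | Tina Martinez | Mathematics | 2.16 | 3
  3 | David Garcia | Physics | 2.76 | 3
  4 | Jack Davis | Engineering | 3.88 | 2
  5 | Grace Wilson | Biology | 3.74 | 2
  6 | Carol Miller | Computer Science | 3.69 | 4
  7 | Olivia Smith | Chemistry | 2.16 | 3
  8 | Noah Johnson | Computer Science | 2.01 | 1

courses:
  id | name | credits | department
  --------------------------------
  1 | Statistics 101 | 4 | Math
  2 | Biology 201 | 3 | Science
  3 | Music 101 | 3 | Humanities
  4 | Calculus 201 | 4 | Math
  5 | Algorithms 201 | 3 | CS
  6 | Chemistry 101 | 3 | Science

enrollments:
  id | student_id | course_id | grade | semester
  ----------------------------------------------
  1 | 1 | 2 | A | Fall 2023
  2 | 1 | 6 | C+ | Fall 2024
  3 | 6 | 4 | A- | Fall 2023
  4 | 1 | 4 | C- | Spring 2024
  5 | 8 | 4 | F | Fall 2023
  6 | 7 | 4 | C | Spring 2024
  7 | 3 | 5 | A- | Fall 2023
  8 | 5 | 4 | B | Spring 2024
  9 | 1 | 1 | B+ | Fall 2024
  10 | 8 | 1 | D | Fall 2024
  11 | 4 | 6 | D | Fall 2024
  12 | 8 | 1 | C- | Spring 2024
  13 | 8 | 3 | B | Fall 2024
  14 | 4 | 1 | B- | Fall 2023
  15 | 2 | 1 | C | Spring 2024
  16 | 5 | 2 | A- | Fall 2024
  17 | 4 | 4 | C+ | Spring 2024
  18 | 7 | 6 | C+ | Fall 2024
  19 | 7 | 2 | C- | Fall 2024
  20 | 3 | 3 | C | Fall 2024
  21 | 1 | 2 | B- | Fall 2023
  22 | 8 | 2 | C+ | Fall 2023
SELECT name, year FROM students ORDER BY year ASC LIMIT 3

Execution result:
name | year
David Williams | 1
Noah Johnson | 1
Jack Davis | 2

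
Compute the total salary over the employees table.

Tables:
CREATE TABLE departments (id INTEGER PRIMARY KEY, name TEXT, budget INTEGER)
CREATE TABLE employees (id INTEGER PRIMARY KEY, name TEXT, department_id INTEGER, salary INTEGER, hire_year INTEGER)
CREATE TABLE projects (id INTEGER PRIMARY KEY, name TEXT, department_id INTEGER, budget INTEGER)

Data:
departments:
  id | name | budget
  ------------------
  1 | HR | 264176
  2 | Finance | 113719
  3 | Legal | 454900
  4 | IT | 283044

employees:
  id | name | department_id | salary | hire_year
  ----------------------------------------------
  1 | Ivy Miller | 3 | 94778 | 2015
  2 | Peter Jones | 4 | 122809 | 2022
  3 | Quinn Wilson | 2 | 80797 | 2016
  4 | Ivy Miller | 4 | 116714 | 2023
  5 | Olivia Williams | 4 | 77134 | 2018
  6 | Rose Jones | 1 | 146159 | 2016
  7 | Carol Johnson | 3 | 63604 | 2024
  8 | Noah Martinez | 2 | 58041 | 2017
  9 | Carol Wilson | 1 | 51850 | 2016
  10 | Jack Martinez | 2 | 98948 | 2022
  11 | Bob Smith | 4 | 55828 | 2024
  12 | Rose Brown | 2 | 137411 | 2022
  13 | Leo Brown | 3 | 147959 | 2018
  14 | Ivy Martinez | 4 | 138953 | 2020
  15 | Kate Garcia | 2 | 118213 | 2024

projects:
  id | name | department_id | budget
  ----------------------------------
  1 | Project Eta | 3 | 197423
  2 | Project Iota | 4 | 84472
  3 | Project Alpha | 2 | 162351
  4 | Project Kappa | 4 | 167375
SELECT SUM(salary) FROM employees

Execution result:
1509198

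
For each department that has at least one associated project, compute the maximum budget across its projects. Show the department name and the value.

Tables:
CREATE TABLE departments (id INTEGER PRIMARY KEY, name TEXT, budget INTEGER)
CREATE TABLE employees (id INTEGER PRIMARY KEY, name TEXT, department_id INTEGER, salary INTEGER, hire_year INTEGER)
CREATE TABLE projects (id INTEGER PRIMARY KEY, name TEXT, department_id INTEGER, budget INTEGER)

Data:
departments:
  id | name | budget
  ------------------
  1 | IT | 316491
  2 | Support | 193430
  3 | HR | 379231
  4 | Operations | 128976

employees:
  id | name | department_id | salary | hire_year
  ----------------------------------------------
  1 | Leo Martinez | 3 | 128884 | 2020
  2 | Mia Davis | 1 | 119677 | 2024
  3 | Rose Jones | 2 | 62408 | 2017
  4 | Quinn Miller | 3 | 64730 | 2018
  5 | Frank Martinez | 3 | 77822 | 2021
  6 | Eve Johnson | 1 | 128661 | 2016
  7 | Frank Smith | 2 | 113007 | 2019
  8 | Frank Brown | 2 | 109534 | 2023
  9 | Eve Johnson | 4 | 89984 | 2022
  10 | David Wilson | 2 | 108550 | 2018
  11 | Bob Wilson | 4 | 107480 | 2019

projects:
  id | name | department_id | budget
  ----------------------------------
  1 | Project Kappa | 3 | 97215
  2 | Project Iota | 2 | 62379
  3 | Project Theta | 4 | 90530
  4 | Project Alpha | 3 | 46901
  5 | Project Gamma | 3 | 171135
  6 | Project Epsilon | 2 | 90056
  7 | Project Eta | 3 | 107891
SELECT p.name, MAX(c.budget) AS max_budget FROM projects c JOIN departments p ON c.department_id = p.id GROUP BY p.id, p.name

Execution result:
name | max_budget
Support | 90056
HR | 171135
Operations | 90530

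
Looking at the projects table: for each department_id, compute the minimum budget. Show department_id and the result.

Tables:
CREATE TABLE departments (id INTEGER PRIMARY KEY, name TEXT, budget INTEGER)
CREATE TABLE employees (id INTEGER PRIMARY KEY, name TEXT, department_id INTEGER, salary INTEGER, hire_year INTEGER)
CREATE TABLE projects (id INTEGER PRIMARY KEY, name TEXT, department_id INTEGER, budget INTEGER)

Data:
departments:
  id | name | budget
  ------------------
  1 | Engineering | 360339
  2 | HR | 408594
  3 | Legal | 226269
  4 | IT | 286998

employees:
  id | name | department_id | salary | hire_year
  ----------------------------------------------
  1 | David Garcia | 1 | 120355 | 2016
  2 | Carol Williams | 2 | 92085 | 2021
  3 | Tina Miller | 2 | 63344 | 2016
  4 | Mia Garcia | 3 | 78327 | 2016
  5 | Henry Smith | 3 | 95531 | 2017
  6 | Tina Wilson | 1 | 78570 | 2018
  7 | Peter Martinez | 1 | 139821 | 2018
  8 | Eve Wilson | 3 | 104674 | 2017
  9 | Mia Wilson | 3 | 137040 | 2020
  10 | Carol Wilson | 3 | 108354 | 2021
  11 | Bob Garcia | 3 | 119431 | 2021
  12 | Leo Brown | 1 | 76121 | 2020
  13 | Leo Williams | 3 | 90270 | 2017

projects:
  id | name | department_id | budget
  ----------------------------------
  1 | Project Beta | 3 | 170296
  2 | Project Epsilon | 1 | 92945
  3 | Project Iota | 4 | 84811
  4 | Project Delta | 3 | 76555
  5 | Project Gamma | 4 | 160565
SELECT department_id, MIN(budget) AS min_budget FROM projects GROUP BY department_id

Execution result:
department_id | min_budget
1 | 92945
3 | 76555
4 | 84811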